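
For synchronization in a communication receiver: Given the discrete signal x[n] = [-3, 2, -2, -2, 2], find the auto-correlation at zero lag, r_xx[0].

The auto-correlation at zero lag r_xx[0] equals the signal energy.
r_xx[0] = sum of x[n]^2 = (-3)^2 + 2^2 + (-2)^2 + (-2)^2 + 2^2
= 9 + 4 + 4 + 4 + 4 = 25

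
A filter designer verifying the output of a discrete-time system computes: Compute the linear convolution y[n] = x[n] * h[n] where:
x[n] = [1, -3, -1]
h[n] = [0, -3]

y[n] = sum_k x[k]*h[n-k]. Output length = len(x) + len(h) - 1 = 3 + 2 - 1 = 4.
y[0] = 1*0 = 0
y[1] = -3*0 + 1*-3 = -3
y[2] = -1*0 + -3*-3 = 9
y[3] = -1*-3 = 3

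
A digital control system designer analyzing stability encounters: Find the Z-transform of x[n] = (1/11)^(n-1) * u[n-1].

Time-shifting property: if X(z) = Z{x[n]}, then Z{x[n-d]} = z^(-d) * X(z)
X(z) = z/(z - 1/11) for x[n] = (1/11)^n * u[n]
Z{x[n-1]} = z^(-1) * z/(z - 1/11) = 1/(z - 1/11)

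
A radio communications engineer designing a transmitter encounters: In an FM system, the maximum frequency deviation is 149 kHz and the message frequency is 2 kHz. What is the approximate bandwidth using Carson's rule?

Carson's rule: BW = 2*(delta_f + f_m)
= 2*(149 + 2) kHz = 302 kHz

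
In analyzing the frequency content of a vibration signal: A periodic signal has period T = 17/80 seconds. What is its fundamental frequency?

The fundamental frequency is the reciprocal of the period.
f = 1/T = 1/(17/80) = 80/17 Hz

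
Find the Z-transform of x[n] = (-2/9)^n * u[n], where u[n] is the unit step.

The Z-transform of a^n * u[n] is z/(z-a) for |z| > |a|.
Here a = -2/9, so X(z) = z/(z - (-2/9)) = 9z/(9z + 2)
ROC: |z| > 2/9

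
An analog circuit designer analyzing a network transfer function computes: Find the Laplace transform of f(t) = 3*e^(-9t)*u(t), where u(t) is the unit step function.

Standard Laplace transform pair:
e^(-at)*u(t) <-> 1/(s+a)
With a = 9: L{3*e^(-9t)*u(t)} = 3/(s+9), ROC: Re(s) > -9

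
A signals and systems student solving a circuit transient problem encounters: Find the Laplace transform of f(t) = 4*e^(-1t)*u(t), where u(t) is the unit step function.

Standard Laplace transform pair:
e^(-at)*u(t) <-> 1/(s+a)
With a = 1: L{4*e^(-1t)*u(t)} = 4/(s+1), ROC: Re(s) > -1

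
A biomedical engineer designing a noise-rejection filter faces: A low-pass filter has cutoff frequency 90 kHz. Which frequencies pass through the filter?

A low-pass filter passes all frequencies below the cutoff frequency 90 kHz and attenuates higher frequencies.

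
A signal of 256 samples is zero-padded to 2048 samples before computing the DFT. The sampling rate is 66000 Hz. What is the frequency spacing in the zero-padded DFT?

Original DFT: N = 256, resolution = f_s/N = 66000/256 = 4125/16 Hz
Zero-padded DFT: N = 2048, resolution = f_s/N = 66000/2048 = 4125/128 Hz
Zero-padding interpolates the spectrum (finer frequency grid)
but does NOT improve the true spectral resolution (ability to resolve close frequencies).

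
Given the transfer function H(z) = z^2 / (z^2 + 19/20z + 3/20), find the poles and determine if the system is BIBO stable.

Poles are roots of the denominator: z^2 + 19/20z + 3/20 = 0.
Quadratic formula: z = [-(19/20) +/- sqrt((19/20)^2 - 4*(3/20))] / 2
Discriminant = 361/400 - 3/5 = 121/400; sqrt = 11/20.
z = (-19/20 +/- 11/20) / 2 => z = -1/5 or z = -3/4.
|p1| = 1/5, |p2| = 3/4.
For BIBO stability, all poles must lie inside the unit circle (|p| < 1).
System is STABLE since both |p| < 1.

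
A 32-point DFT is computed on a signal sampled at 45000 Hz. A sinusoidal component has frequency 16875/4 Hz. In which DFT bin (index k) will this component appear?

DFT frequency resolution = f_s/N = 45000/32 = 5625/4 Hz
Bin index k = f_signal / resolution = 16875/4 / 5625/4 = 3
The signal frequency 16875/4 Hz falls in DFT bin k = 3.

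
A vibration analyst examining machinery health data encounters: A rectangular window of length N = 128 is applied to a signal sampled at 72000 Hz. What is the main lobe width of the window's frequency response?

For a rectangular window of length N,
the main lobe width in frequency is 2*f_s/N.
= 2*72000/128 = 1125 Hz
This determines the minimum frequency separation for resolving two sinusoids.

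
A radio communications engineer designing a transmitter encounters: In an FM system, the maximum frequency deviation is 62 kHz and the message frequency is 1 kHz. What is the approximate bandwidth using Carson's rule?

Carson's rule: BW = 2*(delta_f + f_m)
= 2*(62 + 1) kHz = 126 kHz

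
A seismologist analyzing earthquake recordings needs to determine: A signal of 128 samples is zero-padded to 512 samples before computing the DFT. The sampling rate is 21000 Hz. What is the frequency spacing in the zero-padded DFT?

Original DFT: N = 128, resolution = f_s/N = 21000/128 = 2625/16 Hz
Zero-padded DFT: N = 512, resolution = f_s/N = 21000/512 = 2625/64 Hz
Zero-padding interpolates the spectrum (finer frequency grid)
but does NOT improve the true spectral resolution (ability to resolve close frequencies).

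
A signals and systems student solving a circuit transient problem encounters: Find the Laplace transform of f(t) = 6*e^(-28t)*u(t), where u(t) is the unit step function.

Standard Laplace transform pair:
e^(-at)*u(t) <-> 1/(s+a)
With a = 28: L{6*e^(-28t)*u(t)} = 6/(s+28), ROC: Re(s) > -28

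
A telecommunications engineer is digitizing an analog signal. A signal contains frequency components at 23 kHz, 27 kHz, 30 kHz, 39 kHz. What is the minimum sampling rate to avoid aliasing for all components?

The highest frequency component is f_max = 39 kHz.
Nyquist rate = 2 * f_max = 2 * 39 kHz = 78 kHz.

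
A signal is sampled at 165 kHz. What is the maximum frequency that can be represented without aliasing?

The maximum frequency that can be represented without aliasing
is the Nyquist frequency: f_max = f_s / 2 = 165 kHz / 2 = 165/2 kHz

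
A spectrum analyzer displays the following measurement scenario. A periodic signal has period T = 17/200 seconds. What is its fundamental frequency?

The fundamental frequency is the reciprocal of the period.
f = 1/T = 1/(17/200) = 200/17 Hz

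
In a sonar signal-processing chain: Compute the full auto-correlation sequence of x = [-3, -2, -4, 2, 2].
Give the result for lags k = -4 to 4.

r_xx[k] = sum_m x[m]*x[m+k], indexed from 0, for k = -4 to 4:
  r_xx[-4] = x[4]*x[0] = -6
  r_xx[-3] = x[3]*x[0] + x[4]*x[1] = -10
  r_xx[-2] = x[2]*x[0] + x[3]*x[1] + x[4]*x[2] = 0
  r_xx[-1] = x[1]*x[0] + x[2]*x[1] + x[3]*x[2] + x[4]*x[3] = 10
  r_xx[0] = x[0]*x[0] + x[1]*x[1] + x[2]*x[2] + x[3]*x[3] + x[4]*x[4] = 37
  r_xx[1] = x[0]*x[1] + x[1]*x[2] + x[2]*x[3] + x[3]*x[4] = 10
  r_xx[2] = x[0]*x[2] + x[1]*x[3] + x[2]*x[4] = 0
  r_xx[3] = x[0]*x[3] + x[1]*x[4] = -10
  r_xx[4] = x[0]*x[4] = -6
r_xx = [-6, -10, 0, 10, 37, 10, 0, -10, -6]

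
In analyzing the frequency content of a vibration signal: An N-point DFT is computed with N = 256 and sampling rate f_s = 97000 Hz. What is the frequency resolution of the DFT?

DFT frequency resolution = f_s / N
= 97000 / 256 = 12125/32 Hz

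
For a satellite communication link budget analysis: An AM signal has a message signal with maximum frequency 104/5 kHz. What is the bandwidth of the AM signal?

In AM (double-sideband), the bandwidth is twice the message frequency.
BW = 2 * f_m = 2 * 104/5 kHz = 208/5 kHz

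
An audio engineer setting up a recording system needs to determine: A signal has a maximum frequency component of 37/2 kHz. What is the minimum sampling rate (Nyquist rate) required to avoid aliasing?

By the Nyquist-Shannon sampling theorem,
the minimum sampling rate (Nyquist rate) must be at least 2 * f_max.
Nyquist rate = 2 * 37/2 kHz = 37 kHz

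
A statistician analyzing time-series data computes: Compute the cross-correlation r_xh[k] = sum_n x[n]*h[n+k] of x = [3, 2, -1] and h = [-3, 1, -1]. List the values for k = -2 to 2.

Both sequences indexed from 0 and zero outside their support.
Lags with overlap: k = -2 to 2.
  r_xh[-2] = x[2]*h[0] = 3
  r_xh[-1] = x[1]*h[0] + x[2]*h[1] = -7
  r_xh[0] = x[0]*h[0] + x[1]*h[1] + x[2]*h[2] = -6
  r_xh[1] = x[0]*h[1] + x[1]*h[2] = 1
  r_xh[2] = x[0]*h[2] = -3
r_xh = [3, -7, -6, 1, -3] (for k = -2, ..., 2)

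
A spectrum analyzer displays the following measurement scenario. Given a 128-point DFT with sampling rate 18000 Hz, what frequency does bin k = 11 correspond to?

The frequency of DFT bin k is: f_k = k * f_s / N
f_11 = 11 * 18000 / 128 = 12375/8 Hz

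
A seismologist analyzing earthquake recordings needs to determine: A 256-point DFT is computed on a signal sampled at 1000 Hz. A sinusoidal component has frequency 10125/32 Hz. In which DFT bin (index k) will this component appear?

DFT frequency resolution = f_s/N = 1000/256 = 125/32 Hz
Bin index k = f_signal / resolution = 10125/32 / 125/32 = 81
The signal frequency 10125/32 Hz falls in DFT bin k = 81.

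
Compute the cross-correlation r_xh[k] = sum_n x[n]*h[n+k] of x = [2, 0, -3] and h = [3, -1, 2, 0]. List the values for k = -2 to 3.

Both sequences indexed from 0 and zero outside their support.
Lags with overlap: k = -2 to 3.
  r_xh[-2] = x[2]*h[0] = -9
  r_xh[-1] = x[1]*h[0] + x[2]*h[1] = 3
  r_xh[0] = x[0]*h[0] + x[1]*h[1] + x[2]*h[2] = 0
  r_xh[1] = x[0]*h[1] + x[1]*h[2] + x[2]*h[3] = -2
  r_xh[2] = x[0]*h[2] + x[1]*h[3] = 4
  r_xh[3] = x[0]*h[3] = 0
r_xh = [-9, 3, 0, -2, 4, 0] (for k = -2, ..., 3)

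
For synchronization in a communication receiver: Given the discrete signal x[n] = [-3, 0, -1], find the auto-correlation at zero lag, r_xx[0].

The auto-correlation at zero lag r_xx[0] equals the signal energy.
r_xx[0] = sum of x[n]^2 = (-3)^2 + 0^2 + (-1)^2
= 9 + 0 + 1 = 10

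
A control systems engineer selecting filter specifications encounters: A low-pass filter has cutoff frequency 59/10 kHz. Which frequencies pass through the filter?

A low-pass filter passes all frequencies below the cutoff frequency 59/10 kHz and attenuates higher frequencies.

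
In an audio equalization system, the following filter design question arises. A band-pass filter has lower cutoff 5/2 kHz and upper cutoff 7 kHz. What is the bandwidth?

Bandwidth = f_high - f_low
= 7 kHz - 5/2 kHz = 9/2 kHz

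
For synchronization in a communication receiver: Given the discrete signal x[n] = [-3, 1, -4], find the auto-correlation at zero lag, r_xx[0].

The auto-correlation at zero lag r_xx[0] equals the signal energy.
r_xx[0] = sum of x[n]^2 = (-3)^2 + 1^2 + (-4)^2
= 9 + 1 + 16 = 26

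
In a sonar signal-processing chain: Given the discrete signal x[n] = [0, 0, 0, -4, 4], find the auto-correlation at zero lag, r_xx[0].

The auto-correlation at zero lag r_xx[0] equals the signal energy.
r_xx[0] = sum of x[n]^2 = 0^2 + 0^2 + 0^2 + (-4)^2 + 4^2
= 0 + 0 + 0 + 16 + 16 = 32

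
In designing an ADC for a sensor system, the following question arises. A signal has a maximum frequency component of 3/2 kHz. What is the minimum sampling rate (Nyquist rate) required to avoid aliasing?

By the Nyquist-Shannon sampling theorem,
the minimum sampling rate (Nyquist rate) must be at least 2 * f_max.
Nyquist rate = 2 * 3/2 kHz = 3 kHz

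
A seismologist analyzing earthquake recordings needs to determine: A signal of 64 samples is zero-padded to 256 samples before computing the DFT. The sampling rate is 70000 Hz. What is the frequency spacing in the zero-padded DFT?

Original DFT: N = 64, resolution = f_s/N = 70000/64 = 4375/4 Hz
Zero-padded DFT: N = 256, resolution = f_s/N = 70000/256 = 4375/16 Hz
Zero-padding interpolates the spectrum (finer frequency grid)
but does NOT improve the true spectral resolution (ability to resolve close frequencies).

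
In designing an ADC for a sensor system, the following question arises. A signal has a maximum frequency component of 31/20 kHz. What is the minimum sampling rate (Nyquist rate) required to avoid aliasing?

By the Nyquist-Shannon sampling theorem,
the minimum sampling rate (Nyquist rate) must be at least 2 * f_max.
Nyquist rate = 2 * 31/20 kHz = 31/10 kHz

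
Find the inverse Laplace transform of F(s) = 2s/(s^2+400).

Standard pair: s/(s^2+w^2) <-> cos(wt)*u(t)
With k=2, w=20: f(t) = 2*cos(20t)*u(t)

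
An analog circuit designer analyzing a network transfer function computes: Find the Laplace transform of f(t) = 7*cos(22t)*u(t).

Standard pair: cos(wt)*u(t) <-> s/(s^2+w^2)
With w = 22: L{7*cos(22t)*u(t)} = 7s/(s^2+484)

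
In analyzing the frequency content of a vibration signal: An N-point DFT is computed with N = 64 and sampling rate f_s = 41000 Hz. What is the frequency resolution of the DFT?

DFT frequency resolution = f_s / N
= 41000 / 64 = 5125/8 Hz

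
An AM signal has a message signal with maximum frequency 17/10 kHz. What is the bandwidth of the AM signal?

In AM (double-sideband), the bandwidth is twice the message frequency.
BW = 2 * f_m = 2 * 17/10 kHz = 17/5 kHz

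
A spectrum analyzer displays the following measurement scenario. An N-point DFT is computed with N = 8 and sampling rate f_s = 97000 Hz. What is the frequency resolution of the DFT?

DFT frequency resolution = f_s / N
= 97000 / 8 = 12125 Hz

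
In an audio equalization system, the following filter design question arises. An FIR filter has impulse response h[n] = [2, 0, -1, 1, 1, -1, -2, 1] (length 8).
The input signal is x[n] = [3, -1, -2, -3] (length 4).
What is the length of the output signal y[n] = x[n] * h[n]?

For linear convolution, the output length is:
len(y) = len(x) + len(h) - 1 = 4 + 8 - 1 = 11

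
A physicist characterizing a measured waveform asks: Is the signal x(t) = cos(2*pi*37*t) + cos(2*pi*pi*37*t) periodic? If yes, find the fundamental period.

f1 = 37 Hz, f2 = 37*pi Hz
Ratio f2/f1 = pi, which is irrational.
Since the frequency ratio is irrational, no common period exists.
The signal is not periodic.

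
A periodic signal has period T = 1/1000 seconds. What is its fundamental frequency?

The fundamental frequency is the reciprocal of the period.
f = 1/T = 1/(1/1000) = 1000 Hz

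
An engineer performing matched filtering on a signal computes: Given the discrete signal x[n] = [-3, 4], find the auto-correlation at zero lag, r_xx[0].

The auto-correlation at zero lag r_xx[0] equals the signal energy.
r_xx[0] = sum of x[n]^2 = (-3)^2 + 4^2
= 9 + 16 = 25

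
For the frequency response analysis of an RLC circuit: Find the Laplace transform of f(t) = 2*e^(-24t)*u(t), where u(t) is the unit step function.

Standard Laplace transform pair:
e^(-at)*u(t) <-> 1/(s+a)
With a = 24: L{2*e^(-24t)*u(t)} = 2/(s+24), ROC: Re(s) > -24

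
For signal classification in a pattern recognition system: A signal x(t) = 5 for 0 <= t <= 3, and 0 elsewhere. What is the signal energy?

Energy = integral of |x(t)|^2 dt over the signal duration
= 5^2 * 3 = 25 * 3 = 75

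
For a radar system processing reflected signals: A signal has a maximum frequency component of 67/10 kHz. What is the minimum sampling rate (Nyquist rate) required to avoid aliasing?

By the Nyquist-Shannon sampling theorem,
the minimum sampling rate (Nyquist rate) must be at least 2 * f_max.
Nyquist rate = 2 * 67/10 kHz = 67/5 kHz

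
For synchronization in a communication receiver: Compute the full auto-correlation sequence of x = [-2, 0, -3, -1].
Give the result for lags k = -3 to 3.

r_xx[k] = sum_m x[m]*x[m+k], indexed from 0, for k = -3 to 3:
  r_xx[-3] = x[3]*x[0] = 2
  r_xx[-2] = x[2]*x[0] + x[3]*x[1] = 6
  r_xx[-1] = x[1]*x[0] + x[2]*x[1] + x[3]*x[2] = 3
  r_xx[0] = x[0]*x[0] + x[1]*x[1] + x[2]*x[2] + x[3]*x[3] = 14
  r_xx[1] = x[0]*x[1] + x[1]*x[2] + x[2]*x[3] = 3
  r_xx[2] = x[0]*x[2] + x[1]*x[3] = 6
  r_xx[3] = x[0]*x[3] = 2
r_xx = [2, 6, 3, 14, 3, 6, 2]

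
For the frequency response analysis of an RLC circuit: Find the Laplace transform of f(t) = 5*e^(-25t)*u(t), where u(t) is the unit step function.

Standard Laplace transform pair:
e^(-at)*u(t) <-> 1/(s+a)
With a = 25: L{5*e^(-25t)*u(t)} = 5/(s+25), ROC: Re(s) > -25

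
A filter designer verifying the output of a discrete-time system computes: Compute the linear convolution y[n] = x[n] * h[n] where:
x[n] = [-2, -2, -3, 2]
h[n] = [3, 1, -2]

y[n] = sum_k x[k]*h[n-k]. Output length = len(x) + len(h) - 1 = 4 + 3 - 1 = 6.
y[0] = -2*3 = -6
y[1] = -2*3 + -2*1 = -8
y[2] = -3*3 + -2*1 + -2*-2 = -7
y[3] = 2*3 + -3*1 + -2*-2 = 7
y[4] = 2*1 + -3*-2 = 8
y[5] = 2*-2 = -4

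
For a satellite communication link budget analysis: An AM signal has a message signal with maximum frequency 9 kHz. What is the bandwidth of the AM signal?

In AM (double-sideband), the bandwidth is twice the message frequency.
BW = 2 * f_m = 2 * 9 kHz = 18 kHz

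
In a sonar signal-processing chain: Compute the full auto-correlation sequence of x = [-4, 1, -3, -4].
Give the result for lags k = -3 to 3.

r_xx[k] = sum_m x[m]*x[m+k], indexed from 0, for k = -3 to 3:
  r_xx[-3] = x[3]*x[0] = 16
  r_xx[-2] = x[2]*x[0] + x[3]*x[1] = 8
  r_xx[-1] = x[1]*x[0] + x[2]*x[1] + x[3]*x[2] = 5
  r_xx[0] = x[0]*x[0] + x[1]*x[1] + x[2]*x[2] + x[3]*x[3] = 42
  r_xx[1] = x[0]*x[1] + x[1]*x[2] + x[2]*x[3] = 5
  r_xx[2] = x[0]*x[2] + x[1]*x[3] = 8
  r_xx[3] = x[0]*x[3] = 16
r_xx = [16, 8, 5, 42, 5, 8, 16]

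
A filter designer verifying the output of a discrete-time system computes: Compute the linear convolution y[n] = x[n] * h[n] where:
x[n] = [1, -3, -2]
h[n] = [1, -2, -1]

y[n] = sum_k x[k]*h[n-k]. Output length = len(x) + len(h) - 1 = 3 + 3 - 1 = 5.
y[0] = 1*1 = 1
y[1] = -3*1 + 1*-2 = -5
y[2] = -2*1 + -3*-2 + 1*-1 = 3
y[3] = -2*-2 + -3*-1 = 7
y[4] = -2*-1 = 2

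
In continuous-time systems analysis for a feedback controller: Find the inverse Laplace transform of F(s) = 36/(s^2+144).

Standard pair: w/(s^2+w^2) <-> sin(wt)*u(t)
Recognize w^2 = 144, so w = 12; numerator 36 = 3*12.
f(t) = 3*sin(12t)*u(t)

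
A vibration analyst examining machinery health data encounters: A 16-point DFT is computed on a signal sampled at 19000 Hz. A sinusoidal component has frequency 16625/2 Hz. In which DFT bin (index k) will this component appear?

DFT frequency resolution = f_s/N = 19000/16 = 2375/2 Hz
Bin index k = f_signal / resolution = 16625/2 / 2375/2 = 7
The signal frequency 16625/2 Hz falls in DFT bin k = 7.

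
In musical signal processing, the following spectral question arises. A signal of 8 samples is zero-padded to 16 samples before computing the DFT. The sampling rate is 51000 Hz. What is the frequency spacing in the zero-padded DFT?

Original DFT: N = 8, resolution = f_s/N = 51000/8 = 6375 Hz
Zero-padded DFT: N = 16, resolution = f_s/N = 51000/16 = 6375/2 Hz
Zero-padding interpolates the spectrum (finer frequency grid)
but does NOT improve the true spectral resolution (ability to resolve close frequencies).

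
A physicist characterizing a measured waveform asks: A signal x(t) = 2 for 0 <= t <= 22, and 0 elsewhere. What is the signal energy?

Energy = integral of |x(t)|^2 dt over the signal duration
= 2^2 * 22 = 4 * 22 = 88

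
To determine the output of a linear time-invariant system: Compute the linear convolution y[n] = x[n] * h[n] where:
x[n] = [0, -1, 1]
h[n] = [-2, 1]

y[n] = sum_k x[k]*h[n-k]. Output length = len(x) + len(h) - 1 = 3 + 2 - 1 = 4.
y[0] = 0*-2 = 0
y[1] = -1*-2 + 0*1 = 2
y[2] = 1*-2 + -1*1 = -3
y[3] = 1*1 = 1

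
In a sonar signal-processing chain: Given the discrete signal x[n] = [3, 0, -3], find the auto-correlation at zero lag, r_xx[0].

The auto-correlation at zero lag r_xx[0] equals the signal energy.
r_xx[0] = sum of x[n]^2 = 3^2 + 0^2 + (-3)^2
= 9 + 0 + 9 = 18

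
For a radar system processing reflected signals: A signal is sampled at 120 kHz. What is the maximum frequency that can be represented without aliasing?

The maximum frequency that can be represented without aliasing
is the Nyquist frequency: f_max = f_s / 2 = 120 kHz / 2 = 60 kHz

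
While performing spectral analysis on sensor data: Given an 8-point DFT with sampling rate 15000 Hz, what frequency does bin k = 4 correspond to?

The frequency of DFT bin k is: f_k = k * f_s / N
f_4 = 4 * 15000 / 8 = 7500 Hz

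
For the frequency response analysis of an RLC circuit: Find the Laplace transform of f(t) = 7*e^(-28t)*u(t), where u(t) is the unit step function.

Standard Laplace transform pair:
e^(-at)*u(t) <-> 1/(s+a)
With a = 28: L{7*e^(-28t)*u(t)} = 7/(s+28), ROC: Re(s) > -28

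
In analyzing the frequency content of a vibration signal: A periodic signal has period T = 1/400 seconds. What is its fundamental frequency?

The fundamental frequency is the reciprocal of the period.
f = 1/T = 1/(1/400) = 400 Hz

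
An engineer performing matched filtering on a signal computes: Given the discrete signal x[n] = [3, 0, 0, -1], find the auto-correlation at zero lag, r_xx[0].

The auto-correlation at zero lag r_xx[0] equals the signal energy.
r_xx[0] = sum of x[n]^2 = 3^2 + 0^2 + 0^2 + (-1)^2
= 9 + 0 + 0 + 1 = 10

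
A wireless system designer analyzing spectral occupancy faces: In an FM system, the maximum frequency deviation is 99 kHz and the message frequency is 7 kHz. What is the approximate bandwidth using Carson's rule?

Carson's rule: BW = 2*(delta_f + f_m)
= 2*(99 + 7) kHz = 212 kHz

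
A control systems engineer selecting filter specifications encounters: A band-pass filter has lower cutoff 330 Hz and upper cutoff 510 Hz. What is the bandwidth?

Bandwidth = f_high - f_low
= 510 Hz - 330 Hz = 180 Hz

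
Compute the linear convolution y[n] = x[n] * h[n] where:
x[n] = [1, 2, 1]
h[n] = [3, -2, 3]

y[n] = sum_k x[k]*h[n-k]. Output length = len(x) + len(h) - 1 = 3 + 3 - 1 = 5.
y[0] = 1*3 = 3
y[1] = 2*3 + 1*-2 = 4
y[2] = 1*3 + 2*-2 + 1*3 = 2
y[3] = 1*-2 + 2*3 = 4
y[4] = 1*3 = 3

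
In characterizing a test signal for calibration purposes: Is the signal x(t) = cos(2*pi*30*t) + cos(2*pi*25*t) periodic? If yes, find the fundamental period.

f1 = 30 Hz, f2 = 25 Hz
Period T1 = 1/30, T2 = 1/25
Ratio T1/T2 = 25/30, which is rational.
The signal is periodic with fundamental period T = 1/GCD(30,25) = 1/5 s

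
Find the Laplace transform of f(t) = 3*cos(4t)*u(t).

Standard pair: cos(wt)*u(t) <-> s/(s^2+w^2)
With w = 4: L{3*cos(4t)*u(t)} = 3s/(s^2+16)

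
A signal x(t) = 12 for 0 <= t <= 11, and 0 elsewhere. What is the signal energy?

Energy = integral of |x(t)|^2 dt over the signal duration
= 12^2 * 11 = 144 * 11 = 1584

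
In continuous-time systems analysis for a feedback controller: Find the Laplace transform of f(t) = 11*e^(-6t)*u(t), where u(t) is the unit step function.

Standard Laplace transform pair:
e^(-at)*u(t) <-> 1/(s+a)
With a = 6: L{11*e^(-6t)*u(t)} = 11/(s+6), ROC: Re(s) > -6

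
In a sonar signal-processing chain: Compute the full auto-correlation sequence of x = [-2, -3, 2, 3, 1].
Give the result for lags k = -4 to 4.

r_xx[k] = sum_m x[m]*x[m+k], indexed from 0, for k = -4 to 4:
  r_xx[-4] = x[4]*x[0] = -2
  r_xx[-3] = x[3]*x[0] + x[4]*x[1] = -9
  r_xx[-2] = x[2]*x[0] + x[3]*x[1] + x[4]*x[2] = -11
  r_xx[-1] = x[1]*x[0] + x[2]*x[1] + x[3]*x[2] + x[4]*x[3] = 9
  r_xx[0] = x[0]*x[0] + x[1]*x[1] + x[2]*x[2] + x[3]*x[3] + x[4]*x[4] = 27
  r_xx[1] = x[0]*x[1] + x[1]*x[2] + x[2]*x[3] + x[3]*x[4] = 9
  r_xx[2] = x[0]*x[2] + x[1]*x[3] + x[2]*x[4] = -11
  r_xx[3] = x[0]*x[3] + x[1]*x[4] = -9
  r_xx[4] = x[0]*x[4] = -2
r_xx = [-2, -9, -11, 9, 27, 9, -11, -9, -2]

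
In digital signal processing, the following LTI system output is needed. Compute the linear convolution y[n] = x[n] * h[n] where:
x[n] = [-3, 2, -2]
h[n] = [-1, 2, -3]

y[n] = sum_k x[k]*h[n-k]. Output length = len(x) + len(h) - 1 = 3 + 3 - 1 = 5.
y[0] = -3*-1 = 3
y[1] = 2*-1 + -3*2 = -8
y[2] = -2*-1 + 2*2 + -3*-3 = 15
y[3] = -2*2 + 2*-3 = -10
y[4] = -2*-3 = 6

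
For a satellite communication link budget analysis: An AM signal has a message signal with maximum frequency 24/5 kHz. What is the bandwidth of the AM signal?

In AM (double-sideband), the bandwidth is twice the message frequency.
BW = 2 * f_m = 2 * 24/5 kHz = 48/5 kHz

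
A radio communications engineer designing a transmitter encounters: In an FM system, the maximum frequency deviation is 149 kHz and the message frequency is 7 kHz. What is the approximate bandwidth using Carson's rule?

Carson's rule: BW = 2*(delta_f + f_m)
= 2*(149 + 7) kHz = 312 kHz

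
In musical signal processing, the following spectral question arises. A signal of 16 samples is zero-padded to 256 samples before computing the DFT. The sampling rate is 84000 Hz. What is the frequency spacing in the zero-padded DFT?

Original DFT: N = 16, resolution = f_s/N = 84000/16 = 5250 Hz
Zero-padded DFT: N = 256, resolution = f_s/N = 84000/256 = 2625/8 Hz
Zero-padding interpolates the spectrum (finer frequency grid)
but does NOT improve the true spectral resolution (ability to resolve close frequencies).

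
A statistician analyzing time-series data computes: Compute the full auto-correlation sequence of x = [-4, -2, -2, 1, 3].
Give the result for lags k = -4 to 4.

r_xx[k] = sum_m x[m]*x[m+k], indexed from 0, for k = -4 to 4:
  r_xx[-4] = x[4]*x[0] = -12
  r_xx[-3] = x[3]*x[0] + x[4]*x[1] = -10
  r_xx[-2] = x[2]*x[0] + x[3]*x[1] + x[4]*x[2] = 0
  r_xx[-1] = x[1]*x[0] + x[2]*x[1] + x[3]*x[2] + x[4]*x[3] = 13
  r_xx[0] = x[0]*x[0] + x[1]*x[1] + x[2]*x[2] + x[3]*x[3] + x[4]*x[4] = 34
  r_xx[1] = x[0]*x[1] + x[1]*x[2] + x[2]*x[3] + x[3]*x[4] = 13
  r_xx[2] = x[0]*x[2] + x[1]*x[3] + x[2]*x[4] = 0
  r_xx[3] = x[0]*x[3] + x[1]*x[4] = -10
  r_xx[4] = x[0]*x[4] = -12
r_xx = [-12, -10, 0, 13, 34, 13, 0, -10, -12]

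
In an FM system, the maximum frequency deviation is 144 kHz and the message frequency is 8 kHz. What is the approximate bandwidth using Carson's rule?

Carson's rule: BW = 2*(delta_f + f_m)
= 2*(144 + 8) kHz = 304 kHz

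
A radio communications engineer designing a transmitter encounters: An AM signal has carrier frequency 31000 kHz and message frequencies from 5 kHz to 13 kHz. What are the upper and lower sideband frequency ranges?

Upper sideband (USB) = fc + [fm_low, fm_high] = 31000 + [5, 13] = [31005, 31013] kHz
Lower sideband (LSB) = fc - [fm_high, fm_low] = 31000 - [13, 5] = [30987, 30995] kHz
Total occupied spectrum: 30987 kHz to 31013 kHz (plus carrier at 31000 kHz)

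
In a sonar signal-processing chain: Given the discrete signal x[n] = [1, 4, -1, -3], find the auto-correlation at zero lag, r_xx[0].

The auto-correlation at zero lag r_xx[0] equals the signal energy.
r_xx[0] = sum of x[n]^2 = 1^2 + 4^2 + (-1)^2 + (-3)^2
= 1 + 16 + 1 + 9 = 27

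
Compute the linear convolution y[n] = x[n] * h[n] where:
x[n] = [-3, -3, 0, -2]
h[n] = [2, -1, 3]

y[n] = sum_k x[k]*h[n-k]. Output length = len(x) + len(h) - 1 = 4 + 3 - 1 = 6.
y[0] = -3*2 = -6
y[1] = -3*2 + -3*-1 = -3
y[2] = 0*2 + -3*-1 + -3*3 = -6
y[3] = -2*2 + 0*-1 + -3*3 = -13
y[4] = -2*-1 + 0*3 = 2
y[5] = -2*3 = -6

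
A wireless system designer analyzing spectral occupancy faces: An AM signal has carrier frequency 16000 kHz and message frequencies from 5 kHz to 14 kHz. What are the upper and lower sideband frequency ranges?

Upper sideband (USB) = fc + [fm_low, fm_high] = 16000 + [5, 14] = [16005, 16014] kHz
Lower sideband (LSB) = fc - [fm_high, fm_low] = 16000 - [14, 5] = [15986, 15995] kHz
Total occupied spectrum: 15986 kHz to 16014 kHz (plus carrier at 16000 kHz)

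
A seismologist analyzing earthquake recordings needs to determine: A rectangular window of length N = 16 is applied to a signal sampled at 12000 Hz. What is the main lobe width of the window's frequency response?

For a rectangular window of length N,
the main lobe width in frequency is 2*f_s/N.
= 2*12000/16 = 1500 Hz
This determines the minimum frequency separation for resolving two sinusoids.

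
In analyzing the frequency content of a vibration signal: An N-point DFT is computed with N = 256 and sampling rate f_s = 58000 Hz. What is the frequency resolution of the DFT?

DFT frequency resolution = f_s / N
= 58000 / 256 = 3625/16 Hz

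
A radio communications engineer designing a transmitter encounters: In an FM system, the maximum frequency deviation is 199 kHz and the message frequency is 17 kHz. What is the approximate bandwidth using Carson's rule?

Carson's rule: BW = 2*(delta_f + f_m)
= 2*(199 + 17) kHz = 432 kHz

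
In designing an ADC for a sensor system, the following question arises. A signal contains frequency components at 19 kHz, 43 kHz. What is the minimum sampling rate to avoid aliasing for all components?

The highest frequency component is f_max = 43 kHz.
Nyquist rate = 2 * f_max = 2 * 43 kHz = 86 kHz.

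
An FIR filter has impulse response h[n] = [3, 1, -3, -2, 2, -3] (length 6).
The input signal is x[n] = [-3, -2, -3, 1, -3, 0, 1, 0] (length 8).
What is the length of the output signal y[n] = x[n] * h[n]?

For linear convolution, the output length is:
len(y) = len(x) + len(h) - 1 = 8 + 6 - 1 = 13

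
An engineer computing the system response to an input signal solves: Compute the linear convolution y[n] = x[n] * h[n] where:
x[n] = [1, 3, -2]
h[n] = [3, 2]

y[n] = sum_k x[k]*h[n-k]. Output length = len(x) + len(h) - 1 = 3 + 2 - 1 = 4.
y[0] = 1*3 = 3
y[1] = 3*3 + 1*2 = 11
y[2] = -2*3 + 3*2 = 0
y[3] = -2*2 = -4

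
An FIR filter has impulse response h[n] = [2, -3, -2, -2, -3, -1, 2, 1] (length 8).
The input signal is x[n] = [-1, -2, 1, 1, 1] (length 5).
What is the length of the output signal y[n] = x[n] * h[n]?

For linear convolution, the output length is:
len(y) = len(x) + len(h) - 1 = 5 + 8 - 1 = 12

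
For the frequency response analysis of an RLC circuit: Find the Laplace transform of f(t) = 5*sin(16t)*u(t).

Standard pair: sin(wt)*u(t) <-> w/(s^2+w^2)
With w = 16: L{5*sin(16t)*u(t)} = 80/(s^2+256)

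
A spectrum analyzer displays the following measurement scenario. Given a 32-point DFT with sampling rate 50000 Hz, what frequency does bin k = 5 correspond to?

The frequency of DFT bin k is: f_k = k * f_s / N
f_5 = 5 * 50000 / 32 = 15625/2 Hz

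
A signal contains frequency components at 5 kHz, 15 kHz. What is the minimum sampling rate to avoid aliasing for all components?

The highest frequency component is f_max = 15 kHz.
Nyquist rate = 2 * f_max = 2 * 15 kHz = 30 kHz.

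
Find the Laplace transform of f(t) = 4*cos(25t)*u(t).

Standard pair: cos(wt)*u(t) <-> s/(s^2+w^2)
With w = 25: L{4*cos(25t)*u(t)} = 4s/(s^2+625)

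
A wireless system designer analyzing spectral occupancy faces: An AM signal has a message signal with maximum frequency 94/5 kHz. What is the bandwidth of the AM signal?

In AM (double-sideband), the bandwidth is twice the message frequency.
BW = 2 * f_m = 2 * 94/5 kHz = 188/5 kHz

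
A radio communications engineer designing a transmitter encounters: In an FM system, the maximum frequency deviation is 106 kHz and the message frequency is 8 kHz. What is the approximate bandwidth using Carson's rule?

Carson's rule: BW = 2*(delta_f + f_m)
= 2*(106 + 8) kHz = 228 kHz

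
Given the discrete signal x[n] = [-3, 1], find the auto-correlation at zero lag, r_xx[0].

The auto-correlation at zero lag r_xx[0] equals the signal energy.
r_xx[0] = sum of x[n]^2 = (-3)^2 + 1^2
= 9 + 1 = 10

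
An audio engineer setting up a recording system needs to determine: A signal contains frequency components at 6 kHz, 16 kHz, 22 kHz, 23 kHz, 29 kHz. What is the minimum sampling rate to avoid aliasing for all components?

The highest frequency component is f_max = 29 kHz.
Nyquist rate = 2 * f_max = 2 * 29 kHz = 58 kHz.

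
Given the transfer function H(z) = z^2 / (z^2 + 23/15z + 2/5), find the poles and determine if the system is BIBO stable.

Poles are roots of the denominator: z^2 + 23/15z + 2/5 = 0.
Quadratic formula: z = [-(23/15) +/- sqrt((23/15)^2 - 4*(2/5))] / 2
Discriminant = 529/225 - 8/5 = 169/225; sqrt = 13/15.
z = (-23/15 +/- 13/15) / 2 => z = -1/3 or z = -6/5.
|p1| = 6/5, |p2| = 1/3.
For BIBO stability, all poles must lie inside the unit circle (|p| < 1).
System is UNSTABLE since at least one |p| >= 1.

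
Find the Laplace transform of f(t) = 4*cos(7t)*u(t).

Standard pair: cos(wt)*u(t) <-> s/(s^2+w^2)
With w = 7: L{4*cos(7t)*u(t)} = 4s/(s^2+49)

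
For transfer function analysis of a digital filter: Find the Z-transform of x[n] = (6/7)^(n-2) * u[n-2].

Time-shifting property: if X(z) = Z{x[n]}, then Z{x[n-d]} = z^(-d) * X(z)
X(z) = z/(z - 6/7) for x[n] = (6/7)^n * u[n]
Z{x[n-2]} = z^(-2) * z/(z - 6/7) = z^(-1)/(z - 6/7)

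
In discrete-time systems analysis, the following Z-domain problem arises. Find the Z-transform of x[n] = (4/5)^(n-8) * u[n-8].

Time-shifting property: if X(z) = Z{x[n]}, then Z{x[n-d]} = z^(-d) * X(z)
X(z) = z/(z - 4/5) for x[n] = (4/5)^n * u[n]
Z{x[n-8]} = z^(-8) * z/(z - 4/5) = z^(-7)/(z - 4/5)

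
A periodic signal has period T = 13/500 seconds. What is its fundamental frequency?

The fundamental frequency is the reciprocal of the period.
f = 1/T = 1/(13/500) = 500/13 Hz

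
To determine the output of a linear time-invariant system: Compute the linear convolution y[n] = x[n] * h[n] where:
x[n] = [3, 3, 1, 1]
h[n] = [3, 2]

y[n] = sum_k x[k]*h[n-k]. Output length = len(x) + len(h) - 1 = 4 + 2 - 1 = 5.
y[0] = 3*3 = 9
y[1] = 3*3 + 3*2 = 15
y[2] = 1*3 + 3*2 = 9
y[3] = 1*3 + 1*2 = 5
y[4] = 1*2 = 2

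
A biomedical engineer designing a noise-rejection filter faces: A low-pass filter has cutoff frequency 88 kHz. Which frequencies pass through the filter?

A low-pass filter passes all frequencies below the cutoff frequency 88 kHz and attenuates higher frequencies.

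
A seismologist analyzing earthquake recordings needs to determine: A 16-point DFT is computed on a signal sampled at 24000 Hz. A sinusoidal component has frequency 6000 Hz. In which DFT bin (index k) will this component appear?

DFT frequency resolution = f_s/N = 24000/16 = 1500 Hz
Bin index k = f_signal / resolution = 6000 / 1500 = 4
The signal frequency 6000 Hz falls in DFT bin k = 4.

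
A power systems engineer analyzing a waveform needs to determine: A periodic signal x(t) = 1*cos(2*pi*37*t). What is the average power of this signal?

Average power of A*cos(wt) is A^2/2.
P = 1^2 / 2 = 1/2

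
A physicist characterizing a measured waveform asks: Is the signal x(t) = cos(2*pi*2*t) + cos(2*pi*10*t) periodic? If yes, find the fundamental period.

f1 = 2 Hz, f2 = 10 Hz
Period T1 = 1/2, T2 = 1/10
Ratio T1/T2 = 10/2, which is rational.
The signal is periodic with fundamental period T = 1/GCD(2,10) = 1/2 s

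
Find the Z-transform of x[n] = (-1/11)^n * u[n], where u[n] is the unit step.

The Z-transform of a^n * u[n] is z/(z-a) for |z| > |a|.
Here a = -1/11, so X(z) = z/(z - (-1/11)) = 11z/(11z + 1)
ROC: |z| > 1/11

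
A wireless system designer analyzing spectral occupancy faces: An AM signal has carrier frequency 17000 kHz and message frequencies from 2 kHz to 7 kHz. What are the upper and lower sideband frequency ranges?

Upper sideband (USB) = fc + [fm_low, fm_high] = 17000 + [2, 7] = [17002, 17007] kHz
Lower sideband (LSB) = fc - [fm_high, fm_low] = 17000 - [7, 2] = [16993, 16998] kHz
Total occupied spectrum: 16993 kHz to 17007 kHz (plus carrier at 17000 kHz)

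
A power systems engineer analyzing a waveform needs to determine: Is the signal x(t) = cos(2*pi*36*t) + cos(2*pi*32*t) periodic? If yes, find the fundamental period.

f1 = 36 Hz, f2 = 32 Hz
Period T1 = 1/36, T2 = 1/32
Ratio T1/T2 = 32/36, which is rational.
The signal is periodic with fundamental period T = 1/GCD(36,32) = 1/4 s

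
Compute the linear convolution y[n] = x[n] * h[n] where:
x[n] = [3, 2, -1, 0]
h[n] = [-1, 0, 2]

y[n] = sum_k x[k]*h[n-k]. Output length = len(x) + len(h) - 1 = 4 + 3 - 1 = 6.
y[0] = 3*-1 = -3
y[1] = 2*-1 + 3*0 = -2
y[2] = -1*-1 + 2*0 + 3*2 = 7
y[3] = 0*-1 + -1*0 + 2*2 = 4
y[4] = 0*0 + -1*2 = -2
y[5] = 0*2 = 0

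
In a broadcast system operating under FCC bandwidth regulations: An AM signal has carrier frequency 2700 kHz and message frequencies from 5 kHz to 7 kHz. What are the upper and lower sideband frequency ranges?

Upper sideband (USB) = fc + [fm_low, fm_high] = 2700 + [5, 7] = [2705, 2707] kHz
Lower sideband (LSB) = fc - [fm_high, fm_low] = 2700 - [7, 5] = [2693, 2695] kHz
Total occupied spectrum: 2693 kHz to 2707 kHz (plus carrier at 2700 kHz)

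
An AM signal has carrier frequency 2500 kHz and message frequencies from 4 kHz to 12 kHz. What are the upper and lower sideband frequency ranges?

Upper sideband (USB) = fc + [fm_low, fm_high] = 2500 + [4, 12] = [2504, 2512] kHz
Lower sideband (LSB) = fc - [fm_high, fm_low] = 2500 - [12, 4] = [2488, 2496] kHz
Total occupied spectrum: 2488 kHz to 2512 kHz (plus carrier at 2500 kHz)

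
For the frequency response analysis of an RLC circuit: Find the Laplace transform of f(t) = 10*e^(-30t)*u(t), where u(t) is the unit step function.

Standard Laplace transform pair:
e^(-at)*u(t) <-> 1/(s+a)
With a = 30: L{10*e^(-30t)*u(t)} = 10/(s+30), ROC: Re(s) > -30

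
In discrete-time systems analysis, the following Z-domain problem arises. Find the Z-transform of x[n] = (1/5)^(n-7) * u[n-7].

Time-shifting property: if X(z) = Z{x[n]}, then Z{x[n-d]} = z^(-d) * X(z)
X(z) = z/(z - 1/5) for x[n] = (1/5)^n * u[n]
Z{x[n-7]} = z^(-7) * z/(z - 1/5) = z^(-6)/(z - 1/5)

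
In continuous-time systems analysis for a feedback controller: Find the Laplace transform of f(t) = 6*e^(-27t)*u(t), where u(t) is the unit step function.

Standard Laplace transform pair:
e^(-at)*u(t) <-> 1/(s+a)
With a = 27: L{6*e^(-27t)*u(t)} = 6/(s+27), ROC: Re(s) > -27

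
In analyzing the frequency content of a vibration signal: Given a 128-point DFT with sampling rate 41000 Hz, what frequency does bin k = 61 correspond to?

The frequency of DFT bin k is: f_k = k * f_s / N
f_61 = 61 * 41000 / 128 = 312625/16 Hz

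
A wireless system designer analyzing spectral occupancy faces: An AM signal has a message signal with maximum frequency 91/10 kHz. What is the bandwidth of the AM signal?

In AM (double-sideband), the bandwidth is twice the message frequency.
BW = 2 * f_m = 2 * 91/10 kHz = 91/5 kHz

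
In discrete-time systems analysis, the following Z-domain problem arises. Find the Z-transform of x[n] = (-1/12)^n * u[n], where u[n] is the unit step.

The Z-transform of a^n * u[n] is z/(z-a) for |z| > |a|.
Here a = -1/12, so X(z) = z/(z - (-1/12)) = 12z/(12z + 1)
ROC: |z| > 1/12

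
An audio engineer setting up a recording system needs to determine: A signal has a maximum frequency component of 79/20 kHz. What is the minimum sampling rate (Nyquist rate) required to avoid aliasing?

By the Nyquist-Shannon sampling theorem,
the minimum sampling rate (Nyquist rate) must be at least 2 * f_max.
Nyquist rate = 2 * 79/20 kHz = 79/10 kHz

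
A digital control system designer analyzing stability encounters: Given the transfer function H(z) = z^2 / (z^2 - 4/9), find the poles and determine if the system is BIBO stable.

Poles are roots of the denominator: z^2 - 4/9 = 0.
Quadratic formula: z = [-(0) +/- sqrt((0)^2 - 4*(-4/9))] / 2
Discriminant = 0 + 16/9 = 16/9; sqrt = 4/3.
z = (0 +/- 4/3) / 2 => z = 2/3 or z = -2/3.
|p1| = 2/3, |p2| = 2/3.
For BIBO stability, all poles must lie inside the unit circle (|p| < 1).
System is STABLE since both |p| < 1.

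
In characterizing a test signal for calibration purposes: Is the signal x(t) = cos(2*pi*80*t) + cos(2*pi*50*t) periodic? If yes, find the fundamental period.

f1 = 80 Hz, f2 = 50 Hz
Period T1 = 1/80, T2 = 1/50
Ratio T1/T2 = 50/80, which is rational.
The signal is periodic with fundamental period T = 1/GCD(80,50) = 1/10 s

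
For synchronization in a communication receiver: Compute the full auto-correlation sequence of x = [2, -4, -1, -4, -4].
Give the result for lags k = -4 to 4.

r_xx[k] = sum_m x[m]*x[m+k], indexed from 0, for k = -4 to 4:
  r_xx[-4] = x[4]*x[0] = -8
  r_xx[-3] = x[3]*x[0] + x[4]*x[1] = 8
  r_xx[-2] = x[2]*x[0] + x[3]*x[1] + x[4]*x[2] = 18
  r_xx[-1] = x[1]*x[0] + x[2]*x[1] + x[3]*x[2] + x[4]*x[3] = 16
  r_xx[0] = x[0]*x[0] + x[1]*x[1] + x[2]*x[2] + x[3]*x[3] + x[4]*x[4] = 53
  r_xx[1] = x[0]*x[1] + x[1]*x[2] + x[2]*x[3] + x[3]*x[4] = 16
  r_xx[2] = x[0]*x[2] + x[1]*x[3] + x[2]*x[4] = 18
  r_xx[3] = x[0]*x[3] + x[1]*x[4] = 8
  r_xx[4] = x[0]*x[4] = -8
r_xx = [-8, 8, 18, 16, 53, 16, 18, 8, -8]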